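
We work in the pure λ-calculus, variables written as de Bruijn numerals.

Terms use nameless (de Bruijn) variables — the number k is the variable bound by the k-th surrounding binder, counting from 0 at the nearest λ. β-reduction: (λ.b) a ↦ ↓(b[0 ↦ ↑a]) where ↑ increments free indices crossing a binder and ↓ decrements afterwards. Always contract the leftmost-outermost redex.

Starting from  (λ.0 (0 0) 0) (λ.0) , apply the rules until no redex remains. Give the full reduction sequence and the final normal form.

  start: (λ.0 (0 0) 0) (λ.0)
  →1  (λ.0) ((λ.0) (λ.0)) (λ.0)
  →2  (λ.0) (λ.0) (λ.0)
  →3  (λ.0) (λ.0)
  →4  λ.0

Answer: normal form = λ.0  (in 4 steps)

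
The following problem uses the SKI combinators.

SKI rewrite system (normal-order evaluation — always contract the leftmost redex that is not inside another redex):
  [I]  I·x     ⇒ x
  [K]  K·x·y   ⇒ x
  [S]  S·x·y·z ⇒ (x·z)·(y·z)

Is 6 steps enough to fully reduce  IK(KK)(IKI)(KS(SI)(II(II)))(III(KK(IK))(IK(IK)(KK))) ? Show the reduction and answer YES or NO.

Answer: NO — after 6 steps the term is K(KK(IK)(IK(IK)(KK))), not yet normal

Derivation:
  start: IK(KK)(IKI)(KS(SI)(II(II)))(III(KK(IK))(IK(IK)(KK)))
  step 1: K(KK)(IKI)(KS(SI)(II(II)))(III(KK(IK))(IK(IK)(KK)))
  step 2: KK(KS(SI)(II(II)))(III(KK(IK))(IK(IK)(KK)))
  step 3: K(III(KK(IK))(IK(IK)(KK)))
  step 4: K(II(KK(IK))(IK(IK)(KK)))
  step 5: K(I(KK(IK))(IK(IK)(KK)))
  step 6: K(KK(IK)(IK(IK)(KK)))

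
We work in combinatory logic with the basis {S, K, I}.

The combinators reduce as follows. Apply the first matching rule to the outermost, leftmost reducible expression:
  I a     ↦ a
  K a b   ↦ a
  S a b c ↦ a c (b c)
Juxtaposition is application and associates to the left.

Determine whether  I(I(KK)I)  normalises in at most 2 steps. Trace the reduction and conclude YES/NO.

  start: I(I(KK)I)
  [1] I(KK)I
  [2] KKI

Answer: NO — after 2 steps the term is KKI, not yet normal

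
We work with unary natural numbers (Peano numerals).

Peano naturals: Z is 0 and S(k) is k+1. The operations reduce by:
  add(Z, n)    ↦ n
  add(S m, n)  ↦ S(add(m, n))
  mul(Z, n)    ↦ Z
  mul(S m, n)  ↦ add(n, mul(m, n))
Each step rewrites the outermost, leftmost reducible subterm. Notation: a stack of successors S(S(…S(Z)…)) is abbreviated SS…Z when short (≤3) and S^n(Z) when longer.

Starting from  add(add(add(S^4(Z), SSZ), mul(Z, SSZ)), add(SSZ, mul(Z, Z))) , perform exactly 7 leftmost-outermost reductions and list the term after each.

  start: add(add(add(S^4(Z), SSZ), mul(Z, SSZ)), add(SSZ, mul(Z, Z)))
  →1  add(add(S(add(SSSZ, SSZ)), mul(Z, SSZ)), add(SSZ, mul(Z, Z)))
  →2  add(S(add(add(SSSZ, SSZ), mul(Z, SSZ))), add(SSZ, mul(Z, Z)))
  →3  S(add(add(add(SSSZ, SSZ), mul(Z, SSZ)), add(SSZ, mul(Z, Z))))
  →4  S(add(add(S(add(SSZ, SSZ)), mul(Z, SSZ)), add(SSZ, mul(Z, Z))))
  →5  S(add(S(add(add(SSZ, SSZ), mul(Z, SSZ))), add(SSZ, mul(Z, Z))))
  →6  S(S(add(add(add(SSZ, SSZ), mul(Z, SSZ)), add(SSZ, mul(Z, Z)))))
  →7  S(S(add(add(S(add(SZ, SSZ)), mul(Z, SSZ)), add(SSZ, mul(Z, Z)))))

Answer: after 7 steps: S(S(add(add(S(add(SZ, SSZ)), mul(Z, SSZ)), add(SSZ, mul(Z, Z)))))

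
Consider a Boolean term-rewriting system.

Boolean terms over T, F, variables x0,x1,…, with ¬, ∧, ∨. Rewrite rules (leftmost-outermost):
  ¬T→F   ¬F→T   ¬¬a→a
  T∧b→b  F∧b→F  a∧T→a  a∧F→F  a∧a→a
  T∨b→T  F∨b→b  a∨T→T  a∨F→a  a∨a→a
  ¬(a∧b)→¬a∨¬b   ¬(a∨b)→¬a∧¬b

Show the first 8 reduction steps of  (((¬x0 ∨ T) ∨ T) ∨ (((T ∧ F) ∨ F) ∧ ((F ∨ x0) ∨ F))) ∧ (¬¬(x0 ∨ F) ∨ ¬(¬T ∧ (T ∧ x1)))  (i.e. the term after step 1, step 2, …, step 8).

Answer: after 8 steps: x0 ∨ T

Derivation:
  start: (((¬x0 ∨ T) ∨ T) ∨ (((T ∧ F) ∨ F) ∧ ((F ∨ x0) ∨ F))) ∧ (¬¬(x0 ∨ F) ∨ ¬(¬T ∧ (T ∧ x1)))
  step 1: (T ∨ (((T ∧ F) ∨ F) ∧ ((F ∨ x0) ∨ F))) ∧ (¬¬(x0 ∨ F) ∨ ¬(¬T ∧ (T ∧ x1)))
  step 2: T ∧ (¬¬(x0 ∨ F) ∨ ¬(¬T ∧ (T ∧ x1)))
  step 3: ¬¬(x0 ∨ F) ∨ ¬(¬T ∧ (T ∧ x1))
  step 4: (x0 ∨ F) ∨ ¬(¬T ∧ (T ∧ x1))
  step 5: x0 ∨ ¬(¬T ∧ (T ∧ x1))
  step 6: x0 ∨ (¬¬T ∨ ¬(T ∧ x1))
  step 7: x0 ∨ (T ∨ ¬(T ∧ x1))
  step 8: x0 ∨ T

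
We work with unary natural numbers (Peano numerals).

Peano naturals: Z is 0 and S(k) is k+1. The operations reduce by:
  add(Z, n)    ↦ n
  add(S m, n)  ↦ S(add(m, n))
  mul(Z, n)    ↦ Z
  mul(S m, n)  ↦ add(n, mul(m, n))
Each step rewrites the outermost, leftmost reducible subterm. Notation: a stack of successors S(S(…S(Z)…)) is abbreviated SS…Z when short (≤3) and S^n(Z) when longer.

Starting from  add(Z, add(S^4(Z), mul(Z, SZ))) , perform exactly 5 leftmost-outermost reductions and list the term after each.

  start: add(Z, add(S^4(Z), mul(Z, SZ)))
  [1] add(S^4(Z), mul(Z, SZ))
  [2] S(add(SSSZ, mul(Z, SZ)))
  [3] S(S(add(SSZ, mul(Z, SZ))))
  [4] S(S(S(add(SZ, mul(Z, SZ)))))
  [5] S(S(S(S(add(Z, mul(Z, SZ))))))

Answer: after 5 steps: S(S(S(S(add(Z, mul(Z, SZ))))))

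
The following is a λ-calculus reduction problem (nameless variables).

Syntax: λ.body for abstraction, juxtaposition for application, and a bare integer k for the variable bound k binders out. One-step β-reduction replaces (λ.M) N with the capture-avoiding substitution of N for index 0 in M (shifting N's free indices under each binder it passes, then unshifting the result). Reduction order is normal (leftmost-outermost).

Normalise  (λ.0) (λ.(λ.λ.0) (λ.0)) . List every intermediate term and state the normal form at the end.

  start: (λ.0) (λ.(λ.λ.0) (λ.0))
  step 1: λ.(λ.λ.0) (λ.0)
  step 2: λ.λ.0

Answer: normal form = λ.λ.0  (in 2 steps)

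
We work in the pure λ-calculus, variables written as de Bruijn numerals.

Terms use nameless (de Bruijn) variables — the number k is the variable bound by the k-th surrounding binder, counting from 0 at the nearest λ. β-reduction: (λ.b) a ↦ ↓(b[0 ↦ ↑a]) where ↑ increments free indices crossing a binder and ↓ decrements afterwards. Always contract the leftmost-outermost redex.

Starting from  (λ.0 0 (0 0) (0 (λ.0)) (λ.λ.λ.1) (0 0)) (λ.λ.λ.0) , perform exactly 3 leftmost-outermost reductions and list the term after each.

Answer: after 3 steps: (λ.0) ((λ.λ.λ.0) (λ.0)) (λ.λ.λ.1) ((λ.λ.λ.0) (λ.λ.λ.0))

Reduction:
  start: (λ.0 0 (0 0) (0 (λ.0)) (λ.λ.λ.1) (0 0)) (λ.λ.λ.0)
  [1] (λ.λ.λ.0) (λ.λ.λ.0) ((λ.λ.λ.0) (λ.λ.λ.0)) ((λ.λ.λ.0) (λ.0)) (λ.λ.λ.1) ((λ.λ.λ.0) (λ.λ.λ.0))
  [2] (λ.λ.0) ((λ.λ.λ.0) (λ.λ.λ.0)) ((λ.λ.λ.0) (λ.0)) (λ.λ.λ.1) ((λ.λ.λ.0) (λ.λ.λ.0))
  [3] (λ.0) ((λ.λ.λ.0) (λ.0)) (λ.λ.λ.1) ((λ.λ.λ.0) (λ.λ.λ.0))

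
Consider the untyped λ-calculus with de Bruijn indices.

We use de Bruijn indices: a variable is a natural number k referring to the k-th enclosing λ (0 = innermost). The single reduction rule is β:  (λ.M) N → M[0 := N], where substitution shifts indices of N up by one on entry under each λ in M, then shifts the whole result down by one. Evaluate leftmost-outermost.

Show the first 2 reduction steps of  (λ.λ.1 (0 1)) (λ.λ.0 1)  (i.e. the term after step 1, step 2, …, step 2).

Answer: after 2 steps: λ.λ.0 (1 (λ.λ.0 1))

Reduction:
  start: (λ.λ.1 (0 1)) (λ.λ.0 1)
  [1] λ.(λ.λ.0 1) (0 (λ.λ.0 1))
  [2] λ.λ.0 (1 (λ.λ.0 1))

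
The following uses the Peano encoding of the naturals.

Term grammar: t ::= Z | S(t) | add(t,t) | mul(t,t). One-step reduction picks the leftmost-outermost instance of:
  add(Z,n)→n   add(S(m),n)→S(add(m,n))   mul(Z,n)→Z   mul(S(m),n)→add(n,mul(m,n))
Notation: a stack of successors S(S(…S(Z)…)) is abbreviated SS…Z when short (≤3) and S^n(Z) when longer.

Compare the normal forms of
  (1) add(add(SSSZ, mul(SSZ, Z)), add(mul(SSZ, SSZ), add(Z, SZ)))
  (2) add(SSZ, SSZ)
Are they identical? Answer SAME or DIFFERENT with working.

Term A:
  start: add(add(SSSZ, mul(SSZ, Z)), add(mul(SSZ, SSZ), add(Z, SZ)))
  step 1: add(S(add(SSZ, mul(SSZ, Z))), add(mul(SSZ, SSZ), add(Z, SZ)))
  step 2: S(add(add(SSZ, mul(SSZ, Z)), add(mul(SSZ, SSZ), add(Z, SZ))))
  step 3: S(add(S(add(SZ, mul(SSZ, Z))), add(mul(SSZ, SSZ), add(Z, SZ))))
  step 4: S(S(add(add(SZ, mul(SSZ, Z)), add(mul(SSZ, SSZ), add(Z, SZ)))))
  step 5: S(S(add(S(add(Z, mul(SSZ, Z))), add(mul(SSZ, SSZ), add(Z, SZ)))))
  step 6: S(S(S(add(add(Z, mul(SSZ, Z)), add(mul(SSZ, SSZ), add(Z, SZ))))))
  step 7: S(S(S(add(mul(SSZ, Z), add(mul(SSZ, SSZ), add(Z, SZ))))))
  step 8: S(S(S(add(add(Z, mul(SZ, Z)), add(mul(SSZ, SSZ), add(Z, SZ))))))
  step 9: S(S(S(add(mul(SZ, Z), add(mul(SSZ, SSZ), add(Z, SZ))))))
  step 10: S(S(S(add(add(Z, mul(Z, Z)), add(mul(SSZ, SSZ), add(Z, SZ))))))
  step 11: S(S(S(add(mul(Z, Z), add(mul(SSZ, SSZ), add(Z, SZ))))))
  step 12: S(S(S(add(Z, add(mul(SSZ, SSZ), add(Z, SZ))))))
  step 13: S(S(S(add(mul(SSZ, SSZ), add(Z, SZ)))))
  step 14: S(S(S(add(add(SSZ, mul(SZ, SSZ)), add(Z, SZ)))))
  step 15: S(S(S(add(S(add(SZ, mul(SZ, SSZ))), add(Z, SZ)))))
  step 16: S(S(S(S(add(add(SZ, mul(SZ, SSZ)), add(Z, SZ))))))
  step 17: S(S(S(S(add(S(add(Z, mul(SZ, SSZ))), add(Z, SZ))))))
  step 18: S(S(S(S(S(add(add(Z, mul(SZ, SSZ)), add(Z, SZ)))))))
  step 19: S(S(S(S(S(add(mul(SZ, SSZ), add(Z, SZ)))))))
  step 20: S(S(S(S(S(add(add(SSZ, mul(Z, SSZ)), add(Z, SZ)))))))
  step 21: S(S(S(S(S(add(S(add(SZ, mul(Z, SSZ))), add(Z, SZ)))))))
  step 22: S(S(S(S(S(S(add(add(SZ, mul(Z, SSZ)), add(Z, SZ))))))))
  step 23: S(S(S(S(S(S(add(S(add(Z, mul(Z, SSZ))), add(Z, SZ))))))))
  step 24: S(S(S(S(S(S(S(add(add(Z, mul(Z, SSZ)), add(Z, SZ)))))))))
  step 25: S(S(S(S(S(S(S(add(mul(Z, SSZ), add(Z, SZ)))))))))
  step 26: S(S(S(S(S(S(S(add(Z, add(Z, SZ)))))))))
  step 27: S(S(S(S(S(S(S(add(Z, SZ))))))))
  step 28: S^8(Z)

Term B:
  start: add(SSZ, SSZ)
  step 1: S(add(SZ, SSZ))
  step 2: S(S(add(Z, SSZ)))
  step 3: S^4(Z)

Answer: DIFFERENT — A ⇓ S^8(Z), B ⇓ S^4(Z)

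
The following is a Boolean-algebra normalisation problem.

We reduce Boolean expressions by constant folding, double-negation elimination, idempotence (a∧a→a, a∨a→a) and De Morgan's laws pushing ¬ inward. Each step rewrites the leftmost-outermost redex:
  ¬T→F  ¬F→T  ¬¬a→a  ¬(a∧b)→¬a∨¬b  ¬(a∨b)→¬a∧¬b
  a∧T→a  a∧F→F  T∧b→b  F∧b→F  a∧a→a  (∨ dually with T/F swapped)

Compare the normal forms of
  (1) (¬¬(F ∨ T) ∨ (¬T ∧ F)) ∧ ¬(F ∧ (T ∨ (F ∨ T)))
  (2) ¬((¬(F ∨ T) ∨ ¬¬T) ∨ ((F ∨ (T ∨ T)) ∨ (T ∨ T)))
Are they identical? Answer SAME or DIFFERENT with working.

Answer: DIFFERENT — A ⇓ T, B ⇓ F

Derivation:
Term A:
  start: (¬¬(F ∨ T) ∨ (¬T ∧ F)) ∧ ¬(F ∧ (T ∨ (F ∨ T)))
  [1] ((F ∨ T) ∨ (¬T ∧ F)) ∧ ¬(F ∧ (T ∨ (F ∨ T)))
  [2] (T ∨ (¬T ∧ F)) ∧ ¬(F ∧ (T ∨ (F ∨ T)))
  [3] T ∧ ¬(F ∧ (T ∨ (F ∨ T)))
  [4] ¬(F ∧ (T ∨ (F ∨ T)))
  [5] ¬F ∨ ¬(T ∨ (F ∨ T))
  [6] T ∨ ¬(T ∨ (F ∨ T))
  [7] T

Term B:
  start: ¬((¬(F ∨ T) ∨ ¬¬T) ∨ ((F ∨ (T ∨ T)) ∨ (T ∨ T)))
  [1] ¬(¬(F ∨ T) ∨ ¬¬T) ∧ ¬((F ∨ (T ∨ T)) ∨ (T ∨ T))
  [2] (¬¬(F ∨ T) ∧ ¬¬¬T) ∧ ¬((F ∨ (T ∨ T)) ∨ (T ∨ T))
  [3] ((F ∨ T) ∧ ¬¬¬T) ∧ ¬((F ∨ (T ∨ T)) ∨ (T ∨ T))
  [4] (T ∧ ¬¬¬T) ∧ ¬((F ∨ (T ∨ T)) ∨ (T ∨ T))
  [5] ¬¬¬T ∧ ¬((F ∨ (T ∨ T)) ∨ (T ∨ T))
  [6] ¬T ∧ ¬((F ∨ (T ∨ T)) ∨ (T ∨ T))
  [7] F ∧ ¬((F ∨ (T ∨ T)) ∨ (T ∨ T))
  [8] F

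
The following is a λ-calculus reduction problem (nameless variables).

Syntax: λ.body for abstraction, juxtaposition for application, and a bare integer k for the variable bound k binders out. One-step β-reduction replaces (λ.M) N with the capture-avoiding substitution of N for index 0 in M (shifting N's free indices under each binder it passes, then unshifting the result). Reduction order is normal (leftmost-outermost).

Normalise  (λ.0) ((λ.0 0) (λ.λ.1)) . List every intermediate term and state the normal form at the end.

  start: (λ.0) ((λ.0 0) (λ.λ.1))
  [1] (λ.0 0) (λ.λ.1)
  [2] (λ.λ.1) (λ.λ.1)
  [3] λ.λ.λ.1

Answer: normal form = λ.λ.λ.1  (in 3 steps)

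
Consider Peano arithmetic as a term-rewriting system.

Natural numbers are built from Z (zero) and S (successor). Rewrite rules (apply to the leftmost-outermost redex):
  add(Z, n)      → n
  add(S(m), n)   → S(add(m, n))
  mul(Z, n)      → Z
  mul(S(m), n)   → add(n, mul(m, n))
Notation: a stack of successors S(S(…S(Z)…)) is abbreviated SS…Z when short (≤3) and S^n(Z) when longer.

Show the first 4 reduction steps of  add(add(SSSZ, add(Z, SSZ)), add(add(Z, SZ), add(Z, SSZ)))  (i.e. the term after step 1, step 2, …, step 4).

  start: add(add(SSSZ, add(Z, SSZ)), add(add(Z, SZ), add(Z, SSZ)))
  →1  add(S(add(SSZ, add(Z, SSZ))), add(add(Z, SZ), add(Z, SSZ)))
  →2  S(add(add(SSZ, add(Z, SSZ)), add(add(Z, SZ), add(Z, SSZ))))
  →3  S(add(S(add(SZ, add(Z, SSZ))), add(add(Z, SZ), add(Z, SSZ))))
  →4  S(S(add(add(SZ, add(Z, SSZ)), add(add(Z, SZ), add(Z, SSZ)))))

Answer: after 4 steps: S(S(add(add(SZ, add(Z, SSZ)), add(add(Z, SZ), add(Z, SSZ)))))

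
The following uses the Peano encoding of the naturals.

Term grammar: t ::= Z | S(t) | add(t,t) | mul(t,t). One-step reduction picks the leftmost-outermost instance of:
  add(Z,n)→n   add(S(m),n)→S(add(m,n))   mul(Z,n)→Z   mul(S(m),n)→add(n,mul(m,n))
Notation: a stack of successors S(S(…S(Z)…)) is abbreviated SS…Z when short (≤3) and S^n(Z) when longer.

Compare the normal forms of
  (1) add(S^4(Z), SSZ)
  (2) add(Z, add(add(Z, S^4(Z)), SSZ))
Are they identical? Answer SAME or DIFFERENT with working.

Answer: SAME — A ⇓ S^6(Z), B ⇓ S^6(Z)

Derivation:
Term A:
  start: add(S^4(Z), SSZ)
  →1  S(add(SSSZ, SSZ))
  →2  S(S(add(SSZ, SSZ)))
  →3  S(S(S(add(SZ, SSZ))))
  →4  S(S(S(S(add(Z, SSZ)))))
  →5  S^6(Z)

Term B:
  start: add(Z, add(add(Z, S^4(Z)), SSZ))
  →1  add(add(Z, S^4(Z)), SSZ)
  →2  add(S^4(Z), SSZ)
  →3  S(add(SSSZ, SSZ))
  →4  S(S(add(SSZ, SSZ)))
  →5  S(S(S(add(SZ, SSZ))))
  →6  S(S(S(S(add(Z, SSZ)))))
  →7  S^6(Z)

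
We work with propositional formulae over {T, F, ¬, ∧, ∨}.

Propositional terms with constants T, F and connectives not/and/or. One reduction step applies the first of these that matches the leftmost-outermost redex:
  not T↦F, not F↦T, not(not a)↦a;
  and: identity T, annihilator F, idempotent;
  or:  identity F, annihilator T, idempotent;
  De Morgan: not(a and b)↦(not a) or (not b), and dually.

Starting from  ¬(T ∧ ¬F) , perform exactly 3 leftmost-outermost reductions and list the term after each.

  start: ¬(T ∧ ¬F)
  →1  ¬T ∨ ¬¬F
  →2  F ∨ ¬¬F
  →3  ¬¬F

Answer: after 3 steps: ¬¬F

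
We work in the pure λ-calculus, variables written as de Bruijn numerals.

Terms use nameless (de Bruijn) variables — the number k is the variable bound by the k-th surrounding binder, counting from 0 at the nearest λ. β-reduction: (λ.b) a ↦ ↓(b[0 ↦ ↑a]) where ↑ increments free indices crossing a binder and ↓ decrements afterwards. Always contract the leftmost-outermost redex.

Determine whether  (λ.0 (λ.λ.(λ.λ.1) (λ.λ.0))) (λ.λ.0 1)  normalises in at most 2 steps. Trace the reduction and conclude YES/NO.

Answer: NO — after 2 steps the term is λ.0 (λ.λ.(λ.λ.1) (λ.λ.0)), not yet normal

Working:
  start: (λ.0 (λ.λ.(λ.λ.1) (λ.λ.0))) (λ.λ.0 1)
  [1] (λ.λ.0 1) (λ.λ.(λ.λ.1) (λ.λ.0))
  [2] λ.0 (λ.λ.(λ.λ.1) (λ.λ.0))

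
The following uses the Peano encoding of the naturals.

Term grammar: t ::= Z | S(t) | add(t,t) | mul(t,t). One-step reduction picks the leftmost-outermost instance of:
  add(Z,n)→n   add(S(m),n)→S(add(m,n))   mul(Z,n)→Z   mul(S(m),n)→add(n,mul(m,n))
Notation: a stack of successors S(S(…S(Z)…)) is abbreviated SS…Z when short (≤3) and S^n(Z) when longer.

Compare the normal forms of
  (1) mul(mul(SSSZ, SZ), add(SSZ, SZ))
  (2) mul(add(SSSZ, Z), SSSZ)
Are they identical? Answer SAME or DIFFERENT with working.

Answer: SAME — A ⇓ S^9(Z), B ⇓ S^9(Z)

Reduction:
Term A:
  start: mul(mul(SSSZ, SZ), add(SSZ, SZ))
  →1  mul(add(SZ, mul(SSZ, SZ)), add(SSZ, SZ))
  →2  mul(S(add(Z, mul(SSZ, SZ))), add(SSZ, SZ))
  →3  add(add(SSZ, SZ), mul(add(Z, mul(SSZ, SZ)), add(SSZ, SZ)))
  →4  add(S(add(SZ, SZ)), mul(add(Z, mul(SSZ, SZ)), add(SSZ, SZ)))
  →5  S(add(add(SZ, SZ), mul(add(Z, mul(SSZ, SZ)), add(SSZ, SZ))))
  →6  S(add(S(add(Z, SZ)), mul(add(Z, mul(SSZ, SZ)), add(SSZ, SZ))))
  →7  S(S(add(add(Z, SZ), mul(add(Z, mul(SSZ, SZ)), add(SSZ, SZ)))))
  →8  S(S(add(SZ, mul(add(Z, mul(SSZ, SZ)), add(SSZ, SZ)))))
  →9  S(S(S(add(Z, mul(add(Z, mul(SSZ, SZ)), add(SSZ, SZ))))))
  →10  S(S(S(mul(add(Z, mul(SSZ, SZ)), add(SSZ, SZ)))))
  →11  S(S(S(mul(mul(SSZ, SZ), add(SSZ, SZ)))))
  →12  S(S(S(mul(add(SZ, mul(SZ, SZ)), add(SSZ, SZ)))))
  →13  S(S(S(mul(S(add(Z, mul(SZ, SZ))), add(SSZ, SZ)))))
  →14  S(S(S(add(add(SSZ, SZ), mul(add(Z, mul(SZ, SZ)), add(SSZ, SZ))))))
  →15  S(S(S(add(S(add(SZ, SZ)), mul(add(Z, mul(SZ, SZ)), add(SSZ, SZ))))))
  →16  S(S(S(S(add(add(SZ, SZ), mul(add(Z, mul(SZ, SZ)), add(SSZ, SZ)))))))
  →17  S(S(S(S(add(S(add(Z, SZ)), mul(add(Z, mul(SZ, SZ)), add(SSZ, SZ)))))))
  →18  S(S(S(S(S(add(add(Z, SZ), mul(add(Z, mul(SZ, SZ)), add(SSZ, SZ))))))))
  →19  S(S(S(S(S(add(SZ, mul(add(Z, mul(SZ, SZ)), add(SSZ, SZ))))))))
  →20  S(S(S(S(S(S(add(Z, mul(add(Z, mul(SZ, SZ)), add(SSZ, SZ)))))))))
  →21  S(S(S(S(S(S(mul(add(Z, mul(SZ, SZ)), add(SSZ, SZ))))))))
  →22  S(S(S(S(S(S(mul(mul(SZ, SZ), add(SSZ, SZ))))))))
  →23  S(S(S(S(S(S(mul(add(SZ, mul(Z, SZ)), add(SSZ, SZ))))))))
  →24  S(S(S(S(S(S(mul(S(add(Z, mul(Z, SZ))), add(SSZ, SZ))))))))
  →25  S(S(S(S(S(S(add(add(SSZ, SZ), mul(add(Z, mul(Z, SZ)), add(SSZ, SZ)))))))))
  →26  S(S(S(S(S(S(add(S(add(SZ, SZ)), mul(add(Z, mul(Z, SZ)), add(SSZ, SZ)))))))))
  →27  S(S(S(S(S(S(S(add(add(SZ, SZ), mul(add(Z, mul(Z, SZ)), add(SSZ, SZ))))))))))
  →28  S(S(S(S(S(S(S(add(S(add(Z, SZ)), mul(add(Z, mul(Z, SZ)), add(SSZ, SZ))))))))))
  →29  S(S(S(S(S(S(S(S(add(add(Z, SZ), mul(add(Z, mul(Z, SZ)), add(SSZ, SZ)))))))))))
  →30  S(S(S(S(S(S(S(S(add(SZ, mul(add(Z, mul(Z, SZ)), add(SSZ, SZ)))))))))))
  →31  S(S(S(S(S(S(S(S(S(add(Z, mul(add(Z, mul(Z, SZ)), add(SSZ, SZ))))))))))))
  →32  S(S(S(S(S(S(S(S(S(mul(add(Z, mul(Z, SZ)), add(SSZ, SZ)))))))))))
  →33  S(S(S(S(S(S(S(S(S(mul(mul(Z, SZ), add(SSZ, SZ)))))))))))
  →34  S(S(S(S(S(S(S(S(S(mul(Z, add(SSZ, SZ)))))))))))
  →35  S^9(Z)

Term B:
  start: mul(add(SSSZ, Z), SSSZ)
  →1  mul(S(add(SSZ, Z)), SSSZ)
  →2  add(SSSZ, mul(add(SSZ, Z), SSSZ))
  →3  S(add(SSZ, mul(add(SSZ, Z), SSSZ)))
  →4  S(S(add(SZ, mul(add(SSZ, Z), SSSZ))))
  →5  S(S(S(add(Z, mul(add(SSZ, Z), SSSZ)))))
  →6  S(S(S(mul(add(SSZ, Z), SSSZ))))
  →7  S(S(S(mul(S(add(SZ, Z)), SSSZ))))
  →8  S(S(S(add(SSSZ, mul(add(SZ, Z), SSSZ)))))
  →9  S(S(S(S(add(SSZ, mul(add(SZ, Z), SSSZ))))))
  →10  S(S(S(S(S(add(SZ, mul(add(SZ, Z), SSSZ)))))))
  →11  S(S(S(S(S(S(add(Z, mul(add(SZ, Z), SSSZ))))))))
  →12  S(S(S(S(S(S(mul(add(SZ, Z), SSSZ)))))))
  →13  S(S(S(S(S(S(mul(S(add(Z, Z)), SSSZ)))))))
  →14  S(S(S(S(S(S(add(SSSZ, mul(add(Z, Z), SSSZ))))))))
  →15  S(S(S(S(S(S(S(add(SSZ, mul(add(Z, Z), SSSZ)))))))))
  →16  S(S(S(S(S(S(S(S(add(SZ, mul(add(Z, Z), SSSZ))))))))))
  →17  S(S(S(S(S(S(S(S(S(add(Z, mul(add(Z, Z), SSSZ)))))))))))
  →18  S(S(S(S(S(S(S(S(S(mul(add(Z, Z), SSSZ))))))))))
  →19  S(S(S(S(S(S(S(S(S(mul(Z, SSSZ))))))))))
  →20  S^9(Z)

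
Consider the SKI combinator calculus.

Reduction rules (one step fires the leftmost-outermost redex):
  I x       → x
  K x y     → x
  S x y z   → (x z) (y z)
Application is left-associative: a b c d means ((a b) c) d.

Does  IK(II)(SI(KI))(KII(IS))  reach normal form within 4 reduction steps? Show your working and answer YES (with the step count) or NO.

  start: IK(II)(SI(KI))(KII(IS))
  →1  K(II)(SI(KI))(KII(IS))
  →2  II(KII(IS))
  →3  I(KII(IS))
  →4  KII(IS)

Answer: NO — after 4 steps the term is KII(IS), not yet normal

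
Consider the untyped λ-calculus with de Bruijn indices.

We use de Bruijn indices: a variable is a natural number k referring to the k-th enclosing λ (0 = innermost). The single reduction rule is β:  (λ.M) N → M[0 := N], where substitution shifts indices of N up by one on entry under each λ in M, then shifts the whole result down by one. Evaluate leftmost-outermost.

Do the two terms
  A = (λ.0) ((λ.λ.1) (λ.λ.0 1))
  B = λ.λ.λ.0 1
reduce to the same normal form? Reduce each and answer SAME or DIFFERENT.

Term A:
  start: (λ.0) ((λ.λ.1) (λ.λ.0 1))
  [1] (λ.λ.1) (λ.λ.0 1)
  [2] λ.λ.λ.0 1

Term B:
  start: λ.λ.λ.0 1

Answer: SAME — A ⇓ λ.λ.λ.0 1, B ⇓ λ.λ.λ.0 1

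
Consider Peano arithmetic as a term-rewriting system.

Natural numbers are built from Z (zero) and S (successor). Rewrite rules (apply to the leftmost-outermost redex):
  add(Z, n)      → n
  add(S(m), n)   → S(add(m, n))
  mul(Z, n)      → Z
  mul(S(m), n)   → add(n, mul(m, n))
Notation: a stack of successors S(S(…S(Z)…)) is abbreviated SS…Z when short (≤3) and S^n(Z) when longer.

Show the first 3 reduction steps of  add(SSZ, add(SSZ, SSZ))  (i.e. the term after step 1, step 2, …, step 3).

Answer: after 3 steps: S(S(add(SSZ, SSZ)))

Working:
  start: add(SSZ, add(SSZ, SSZ))
  [1] S(add(SZ, add(SSZ, SSZ)))
  [2] S(S(add(Z, add(SSZ, SSZ))))
  [3] S(S(add(SSZ, SSZ)))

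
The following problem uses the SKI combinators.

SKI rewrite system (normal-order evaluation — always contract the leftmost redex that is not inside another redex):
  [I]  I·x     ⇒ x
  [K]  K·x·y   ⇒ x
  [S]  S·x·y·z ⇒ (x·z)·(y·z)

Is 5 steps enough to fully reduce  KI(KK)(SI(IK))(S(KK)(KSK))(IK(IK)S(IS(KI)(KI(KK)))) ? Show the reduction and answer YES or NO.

  start: KI(KK)(SI(IK))(S(KK)(KSK))(IK(IK)S(IS(KI)(KI(KK))))
  step 1: I(SI(IK))(S(KK)(KSK))(IK(IK)S(IS(KI)(KI(KK))))
  step 2: SI(IK)(S(KK)(KSK))(IK(IK)S(IS(KI)(KI(KK))))
  step 3: I(S(KK)(KSK))(IK(S(KK)(KSK)))(IK(IK)S(IS(KI)(KI(KK))))
  step 4: S(KK)(KSK)(IK(S(KK)(KSK)))(IK(IK)S(IS(KI)(KI(KK))))
  step 5: KK(IK(S(KK)(KSK)))(KSK(IK(S(KK)(KSK))))(IK(IK)S(IS(KI)(KI(KK))))

Answer: NO — after 5 steps the term is KK(IK(S(KK)(KSK)))(KSK(IK(S(KK)(KSK))))(IK(IK)S(IS(KI)(KI(KK)))), not yet normal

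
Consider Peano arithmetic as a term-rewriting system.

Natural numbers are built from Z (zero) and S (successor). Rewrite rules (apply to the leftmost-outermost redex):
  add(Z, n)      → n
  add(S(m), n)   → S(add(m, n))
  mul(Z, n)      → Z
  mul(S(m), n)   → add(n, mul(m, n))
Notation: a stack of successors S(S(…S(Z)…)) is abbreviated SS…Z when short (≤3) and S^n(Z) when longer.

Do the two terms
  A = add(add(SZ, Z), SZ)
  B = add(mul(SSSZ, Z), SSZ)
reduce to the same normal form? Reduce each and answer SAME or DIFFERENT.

Answer: SAME — A ⇓ SSZ, B ⇓ SSZ

Reduction:
Term A:
  start: add(add(SZ, Z), SZ)
  →1  add(S(add(Z, Z)), SZ)
  →2  S(add(add(Z, Z), SZ))
  →3  S(add(Z, SZ))
  →4  SSZ

Term B:
  start: add(mul(SSSZ, Z), SSZ)
  →1  add(add(Z, mul(SSZ, Z)), SSZ)
  →2  add(mul(SSZ, Z), SSZ)
  →3  add(add(Z, mul(SZ, Z)), SSZ)
  →4  add(mul(SZ, Z), SSZ)
  →5  add(add(Z, mul(Z, Z)), SSZ)
  →6  add(mul(Z, Z), SSZ)
  →7  add(Z, SSZ)
  →8  SSZ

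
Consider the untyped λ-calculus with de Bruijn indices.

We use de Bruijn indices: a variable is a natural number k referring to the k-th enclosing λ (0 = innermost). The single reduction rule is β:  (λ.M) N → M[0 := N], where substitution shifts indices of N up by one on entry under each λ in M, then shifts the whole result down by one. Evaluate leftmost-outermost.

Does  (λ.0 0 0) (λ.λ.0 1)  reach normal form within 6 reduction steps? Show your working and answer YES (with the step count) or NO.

  start: (λ.0 0 0) (λ.λ.0 1)
  [1] (λ.λ.0 1) (λ.λ.0 1) (λ.λ.0 1)
  [2] (λ.0 (λ.λ.0 1)) (λ.λ.0 1)
  [3] (λ.λ.0 1) (λ.λ.0 1)
  [4] λ.0 (λ.λ.0 1)

Answer: YES — reaches normal form λ.0 (λ.λ.0 1) in 4 ≤ 6 steps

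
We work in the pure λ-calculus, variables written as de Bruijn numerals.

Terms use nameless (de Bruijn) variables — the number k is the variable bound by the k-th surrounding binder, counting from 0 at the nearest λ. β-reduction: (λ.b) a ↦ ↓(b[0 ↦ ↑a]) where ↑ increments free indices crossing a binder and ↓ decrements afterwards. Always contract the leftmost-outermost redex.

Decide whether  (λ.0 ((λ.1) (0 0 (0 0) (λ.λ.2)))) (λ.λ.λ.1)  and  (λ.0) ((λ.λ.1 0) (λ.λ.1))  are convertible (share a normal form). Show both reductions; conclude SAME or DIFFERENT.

Answer: SAME — A ⇓ λ.λ.1, B ⇓ λ.λ.1

Derivation:
Term A:
  start: (λ.0 ((λ.1) (0 0 (0 0) (λ.λ.2)))) (λ.λ.λ.1)
  step 1: (λ.λ.λ.1) ((λ.λ.λ.λ.1) ((λ.λ.λ.1) (λ.λ.λ.1) ((λ.λ.λ.1) (λ.λ.λ.1)) (λ.λ.λ.λ.λ.1)))
  step 2: λ.λ.1

Term B:
  start: (λ.0) ((λ.λ.1 0) (λ.λ.1))
  step 1: (λ.λ.1 0) (λ.λ.1)
  step 2: λ.(λ.λ.1) 0
  step 3: λ.λ.1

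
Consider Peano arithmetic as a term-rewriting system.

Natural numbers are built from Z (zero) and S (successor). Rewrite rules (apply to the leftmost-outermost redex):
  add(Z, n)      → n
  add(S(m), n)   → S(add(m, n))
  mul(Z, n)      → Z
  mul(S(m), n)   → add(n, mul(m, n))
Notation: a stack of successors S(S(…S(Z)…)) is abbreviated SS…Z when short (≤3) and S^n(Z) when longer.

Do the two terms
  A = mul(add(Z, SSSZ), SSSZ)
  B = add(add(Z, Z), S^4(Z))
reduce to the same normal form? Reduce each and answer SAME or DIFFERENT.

Term A:
  start: mul(add(Z, SSSZ), SSSZ)
  →1  mul(SSSZ, SSSZ)
  →2  add(SSSZ, mul(SSZ, SSSZ))
  →3  S(add(SSZ, mul(SSZ, SSSZ)))
  →4  S(S(add(SZ, mul(SSZ, SSSZ))))
  →5  S(S(S(add(Z, mul(SSZ, SSSZ)))))
  →6  S(S(S(mul(SSZ, SSSZ))))
  →7  S(S(S(add(SSSZ, mul(SZ, SSSZ)))))
  →8  S(S(S(S(add(SSZ, mul(SZ, SSSZ))))))
  →9  S(S(S(S(S(add(SZ, mul(SZ, SSSZ)))))))
  →10  S(S(S(S(S(S(add(Z, mul(SZ, SSSZ))))))))
  →11  S(S(S(S(S(S(mul(SZ, SSSZ)))))))
  →12  S(S(S(S(S(S(add(SSSZ, mul(Z, SSSZ))))))))
  →13  S(S(S(S(S(S(S(add(SSZ, mul(Z, SSSZ)))))))))
  →14  S(S(S(S(S(S(S(S(add(SZ, mul(Z, SSSZ))))))))))
  →15  S(S(S(S(S(S(S(S(S(add(Z, mul(Z, SSSZ)))))))))))
  →16  S(S(S(S(S(S(S(S(S(mul(Z, SSSZ))))))))))
  →17  S^9(Z)

Term B:
  start: add(add(Z, Z), S^4(Z))
  →1  add(Z, S^4(Z))
  →2  S^4(Z)

Answer: DIFFERENT — A ⇓ S^9(Z), B ⇓ S^4(Z)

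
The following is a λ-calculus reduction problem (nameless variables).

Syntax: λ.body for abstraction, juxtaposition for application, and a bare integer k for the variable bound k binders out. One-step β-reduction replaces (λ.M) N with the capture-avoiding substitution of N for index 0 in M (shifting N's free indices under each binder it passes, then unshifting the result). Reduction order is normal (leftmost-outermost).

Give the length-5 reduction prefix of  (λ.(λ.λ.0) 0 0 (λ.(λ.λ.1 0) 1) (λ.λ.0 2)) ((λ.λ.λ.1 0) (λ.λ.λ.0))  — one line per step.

  start: (λ.(λ.λ.0) 0 0 (λ.(λ.λ.1 0) 1) (λ.λ.0 2)) ((λ.λ.λ.1 0) (λ.λ.λ.0))
  →1  (λ.λ.0) ((λ.λ.λ.1 0) (λ.λ.λ.0)) ((λ.λ.λ.1 0) (λ.λ.λ.0)) (λ.(λ.λ.1 0) ((λ.λ.λ.1 0) (λ.λ.λ.0))) (λ.λ.0 ((λ.λ.λ.1 0) (λ.λ.λ.0)))
  →2  (λ.0) ((λ.λ.λ.1 0) (λ.λ.λ.0)) (λ.(λ.λ.1 0) ((λ.λ.λ.1 0) (λ.λ.λ.0))) (λ.λ.0 ((λ.λ.λ.1 0) (λ.λ.λ.0)))
  →3  (λ.λ.λ.1 0) (λ.λ.λ.0) (λ.(λ.λ.1 0) ((λ.λ.λ.1 0) (λ.λ.λ.0))) (λ.λ.0 ((λ.λ.λ.1 0) (λ.λ.λ.0)))
  →4  (λ.λ.1 0) (λ.(λ.λ.1 0) ((λ.λ.λ.1 0) (λ.λ.λ.0))) (λ.λ.0 ((λ.λ.λ.1 0) (λ.λ.λ.0)))
  →5  (λ.(λ.(λ.λ.1 0) ((λ.λ.λ.1 0) (λ.λ.λ.0))) 0) (λ.λ.0 ((λ.λ.λ.1 0) (λ.λ.λ.0)))

Answer: after 5 steps: (λ.(λ.(λ.λ.1 0) ((λ.λ.λ.1 0) (λ.λ.λ.0))) 0) (λ.λ.0 ((λ.λ.λ.1 0) (λ.λ.λ.0)))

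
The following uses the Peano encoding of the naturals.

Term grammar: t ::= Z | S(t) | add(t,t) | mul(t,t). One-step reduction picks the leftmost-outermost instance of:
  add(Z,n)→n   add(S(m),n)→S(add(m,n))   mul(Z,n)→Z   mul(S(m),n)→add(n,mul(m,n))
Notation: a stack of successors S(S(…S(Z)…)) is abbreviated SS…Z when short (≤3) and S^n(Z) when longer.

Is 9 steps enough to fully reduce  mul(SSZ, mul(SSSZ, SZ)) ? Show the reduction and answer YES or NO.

  start: mul(SSZ, mul(SSSZ, SZ))
  step 1: add(mul(SSSZ, SZ), mul(SZ, mul(SSSZ, SZ)))
  step 2: add(add(SZ, mul(SSZ, SZ)), mul(SZ, mul(SSSZ, SZ)))
  step 3: add(S(add(Z, mul(SSZ, SZ))), mul(SZ, mul(SSSZ, SZ)))
  step 4: S(add(add(Z, mul(SSZ, SZ)), mul(SZ, mul(SSSZ, SZ))))
  step 5: S(add(mul(SSZ, SZ), mul(SZ, mul(SSSZ, SZ))))
  step 6: S(add(add(SZ, mul(SZ, SZ)), mul(SZ, mul(SSSZ, SZ))))
  step 7: S(add(S(add(Z, mul(SZ, SZ))), mul(SZ, mul(SSSZ, SZ))))
  step 8: S(S(add(add(Z, mul(SZ, SZ)), mul(SZ, mul(SSSZ, SZ)))))
  step 9: S(S(add(mul(SZ, SZ), mul(SZ, mul(SSSZ, SZ)))))

Answer: NO — after 9 steps the term is S(S(add(mul(SZ, SZ), mul(SZ, mul(SSSZ, SZ))))), not yet normal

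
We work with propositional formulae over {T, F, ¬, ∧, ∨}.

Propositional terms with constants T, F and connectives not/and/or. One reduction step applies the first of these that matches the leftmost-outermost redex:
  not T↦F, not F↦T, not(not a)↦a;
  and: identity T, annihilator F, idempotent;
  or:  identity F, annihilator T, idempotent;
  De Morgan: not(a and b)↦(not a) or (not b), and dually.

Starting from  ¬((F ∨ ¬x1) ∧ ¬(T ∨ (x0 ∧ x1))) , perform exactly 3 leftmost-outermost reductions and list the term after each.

  start: ¬((F ∨ ¬x1) ∧ ¬(T ∨ (x0 ∧ x1)))
  →1  ¬(F ∨ ¬x1) ∨ ¬¬(T ∨ (x0 ∧ x1))
  →2  (¬F ∧ ¬¬x1) ∨ ¬¬(T ∨ (x0 ∧ x1))
  →3  (T ∧ ¬¬x1) ∨ ¬¬(T ∨ (x0 ∧ x1))

Answer: after 3 steps: (T ∧ ¬¬x1) ∨ ¬¬(T ∨ (x0 ∧ x1))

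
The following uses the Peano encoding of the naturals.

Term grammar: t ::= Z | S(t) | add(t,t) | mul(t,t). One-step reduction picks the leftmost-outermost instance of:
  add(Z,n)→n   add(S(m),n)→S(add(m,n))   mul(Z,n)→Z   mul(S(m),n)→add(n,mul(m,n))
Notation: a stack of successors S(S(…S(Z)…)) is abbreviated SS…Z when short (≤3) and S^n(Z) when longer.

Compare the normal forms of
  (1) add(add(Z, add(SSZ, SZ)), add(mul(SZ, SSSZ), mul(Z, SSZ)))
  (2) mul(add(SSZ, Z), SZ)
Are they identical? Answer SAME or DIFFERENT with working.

Term A:
  start: add(add(Z, add(SSZ, SZ)), add(mul(SZ, SSSZ), mul(Z, SSZ)))
  →1  add(add(SSZ, SZ), add(mul(SZ, SSSZ), mul(Z, SSZ)))
  →2  add(S(add(SZ, SZ)), add(mul(SZ, SSSZ), mul(Z, SSZ)))
  →3  S(add(add(SZ, SZ), add(mul(SZ, SSSZ), mul(Z, SSZ))))
  →4  S(add(S(add(Z, SZ)), add(mul(SZ, SSSZ), mul(Z, SSZ))))
  →5  S(S(add(add(Z, SZ), add(mul(SZ, SSSZ), mul(Z, SSZ)))))
  →6  S(S(add(SZ, add(mul(SZ, SSSZ), mul(Z, SSZ)))))
  →7  S(S(S(add(Z, add(mul(SZ, SSSZ), mul(Z, SSZ))))))
  →8  S(S(S(add(mul(SZ, SSSZ), mul(Z, SSZ)))))
  →9  S(S(S(add(add(SSSZ, mul(Z, SSSZ)), mul(Z, SSZ)))))
  →10  S(S(S(add(S(add(SSZ, mul(Z, SSSZ))), mul(Z, SSZ)))))
  →11  S(S(S(S(add(add(SSZ, mul(Z, SSSZ)), mul(Z, SSZ))))))
  →12  S(S(S(S(add(S(add(SZ, mul(Z, SSSZ))), mul(Z, SSZ))))))
  →13  S(S(S(S(S(add(add(SZ, mul(Z, SSSZ)), mul(Z, SSZ)))))))
  →14  S(S(S(S(S(add(S(add(Z, mul(Z, SSSZ))), mul(Z, SSZ)))))))
  →15  S(S(S(S(S(S(add(add(Z, mul(Z, SSSZ)), mul(Z, SSZ))))))))
  →16  S(S(S(S(S(S(add(mul(Z, SSSZ), mul(Z, SSZ))))))))
  →17  S(S(S(S(S(S(add(Z, mul(Z, SSZ))))))))
  →18  S(S(S(S(S(S(mul(Z, SSZ)))))))
  →19  S^6(Z)

Term B:
  start: mul(add(SSZ, Z), SZ)
  →1  mul(S(add(SZ, Z)), SZ)
  →2  add(SZ, mul(add(SZ, Z), SZ))
  →3  S(add(Z, mul(add(SZ, Z), SZ)))
  →4  S(mul(add(SZ, Z), SZ))
  →5  S(mul(S(add(Z, Z)), SZ))
  →6  S(add(SZ, mul(add(Z, Z), SZ)))
  →7  S(S(add(Z, mul(add(Z, Z), SZ))))
  →8  S(S(mul(add(Z, Z), SZ)))
  →9  S(S(mul(Z, SZ)))
  →10  SSZ

Answer: DIFFERENT — A ⇓ S^6(Z), B ⇓ SSZ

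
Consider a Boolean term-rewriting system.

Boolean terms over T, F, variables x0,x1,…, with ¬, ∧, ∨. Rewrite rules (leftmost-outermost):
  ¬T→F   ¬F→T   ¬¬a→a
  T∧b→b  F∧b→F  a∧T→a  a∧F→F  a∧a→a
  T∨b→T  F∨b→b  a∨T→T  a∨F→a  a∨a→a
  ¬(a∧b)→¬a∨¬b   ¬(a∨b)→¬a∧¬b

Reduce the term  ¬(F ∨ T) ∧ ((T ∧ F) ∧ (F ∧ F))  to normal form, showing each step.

Answer: normal form = F  (in 5 steps)

Working:
  start: ¬(F ∨ T) ∧ ((T ∧ F) ∧ (F ∧ F))
  step 1: (¬F ∧ ¬T) ∧ ((T ∧ F) ∧ (F ∧ F))
  step 2: (T ∧ ¬T) ∧ ((T ∧ F) ∧ (F ∧ F))
  step 3: ¬T ∧ ((T ∧ F) ∧ (F ∧ F))
  step 4: F ∧ ((T ∧ F) ∧ (F ∧ F))
  step 5: F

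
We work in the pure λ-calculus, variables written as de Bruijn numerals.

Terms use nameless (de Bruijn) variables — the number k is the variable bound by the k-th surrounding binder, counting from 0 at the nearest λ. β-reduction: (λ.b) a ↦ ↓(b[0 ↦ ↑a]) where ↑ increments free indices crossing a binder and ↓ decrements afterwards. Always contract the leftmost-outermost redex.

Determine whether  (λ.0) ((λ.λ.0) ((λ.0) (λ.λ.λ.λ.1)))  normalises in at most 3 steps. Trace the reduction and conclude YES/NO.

Answer: YES — reaches normal form λ.0 in 2 ≤ 3 steps

Derivation:
  start: (λ.0) ((λ.λ.0) ((λ.0) (λ.λ.λ.λ.1)))
  step 1: (λ.λ.0) ((λ.0) (λ.λ.λ.λ.1))
  step 2: λ.0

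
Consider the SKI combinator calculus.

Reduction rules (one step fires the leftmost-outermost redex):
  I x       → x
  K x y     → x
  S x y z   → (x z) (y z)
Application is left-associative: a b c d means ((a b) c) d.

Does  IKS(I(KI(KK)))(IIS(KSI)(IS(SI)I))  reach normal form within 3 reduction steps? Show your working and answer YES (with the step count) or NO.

  start: IKS(I(KI(KK)))(IIS(KSI)(IS(SI)I))
  [1] KS(I(KI(KK)))(IIS(KSI)(IS(SI)I))
  [2] S(IIS(KSI)(IS(SI)I))
  [3] S(IS(KSI)(IS(SI)I))

Answer: NO — after 3 steps the term is S(IS(KSI)(IS(SI)I)), not yet normal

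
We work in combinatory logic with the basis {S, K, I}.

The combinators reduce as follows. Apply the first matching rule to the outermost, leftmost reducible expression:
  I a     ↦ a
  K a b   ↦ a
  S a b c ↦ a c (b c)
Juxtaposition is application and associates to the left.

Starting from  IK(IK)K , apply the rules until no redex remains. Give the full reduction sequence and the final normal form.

  start: IK(IK)K
  step 1: K(IK)K
  step 2: IK
  step 3: K

Answer: normal form = K  (in 3 steps)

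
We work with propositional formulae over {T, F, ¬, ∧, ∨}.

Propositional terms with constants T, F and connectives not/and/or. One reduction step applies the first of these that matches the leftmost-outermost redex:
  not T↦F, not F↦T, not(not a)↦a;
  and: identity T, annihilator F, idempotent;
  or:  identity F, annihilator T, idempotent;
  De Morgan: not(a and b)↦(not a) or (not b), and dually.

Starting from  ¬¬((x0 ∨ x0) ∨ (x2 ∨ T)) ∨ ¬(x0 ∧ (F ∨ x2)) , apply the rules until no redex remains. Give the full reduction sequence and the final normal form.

Answer: normal form = T  (in 5 steps)

Working:
  start: ¬¬((x0 ∨ x0) ∨ (x2 ∨ T)) ∨ ¬(x0 ∧ (F ∨ x2))
  step 1: ((x0 ∨ x0) ∨ (x2 ∨ T)) ∨ ¬(x0 ∧ (F ∨ x2))
  step 2: (x0 ∨ (x2 ∨ T)) ∨ ¬(x0 ∧ (F ∨ x2))
  step 3: (x0 ∨ T) ∨ ¬(x0 ∧ (F ∨ x2))
  step 4: T ∨ ¬(x0 ∧ (F ∨ x2))
  step 5: T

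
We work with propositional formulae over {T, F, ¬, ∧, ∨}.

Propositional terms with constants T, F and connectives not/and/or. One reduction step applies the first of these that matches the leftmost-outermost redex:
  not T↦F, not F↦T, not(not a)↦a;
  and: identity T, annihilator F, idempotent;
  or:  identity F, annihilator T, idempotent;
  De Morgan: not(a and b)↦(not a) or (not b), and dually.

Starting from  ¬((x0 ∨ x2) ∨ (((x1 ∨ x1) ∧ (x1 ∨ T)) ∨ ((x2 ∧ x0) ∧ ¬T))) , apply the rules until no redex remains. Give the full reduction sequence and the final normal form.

  start: ¬((x0 ∨ x2) ∨ (((x1 ∨ x1) ∧ (x1 ∨ T)) ∨ ((x2 ∧ x0) ∧ ¬T)))
  [1] ¬(x0 ∨ x2) ∧ ¬(((x1 ∨ x1) ∧ (x1 ∨ T)) ∨ ((x2 ∧ x0) ∧ ¬T))
  [2] (¬x0 ∧ ¬x2) ∧ ¬(((x1 ∨ x1) ∧ (x1 ∨ T)) ∨ ((x2 ∧ x0) ∧ ¬T))
  [3] (¬x0 ∧ ¬x2) ∧ (¬((x1 ∨ x1) ∧ (x1 ∨ T)) ∧ ¬((x2 ∧ x0) ∧ ¬T))
  [4] (¬x0 ∧ ¬x2) ∧ ((¬(x1 ∨ x1) ∨ ¬(x1 ∨ T)) ∧ ¬((x2 ∧ x0) ∧ ¬T))
  [5] (¬x0 ∧ ¬x2) ∧ (((¬x1 ∧ ¬x1) ∨ ¬(x1 ∨ T)) ∧ ¬((x2 ∧ x0) ∧ ¬T))
  [6] (¬x0 ∧ ¬x2) ∧ ((¬x1 ∨ ¬(x1 ∨ T)) ∧ ¬((x2 ∧ x0) ∧ ¬T))
  [7] (¬x0 ∧ ¬x2) ∧ ((¬x1 ∨ (¬x1 ∧ ¬T)) ∧ ¬((x2 ∧ x0) ∧ ¬T))
  [8] (¬x0 ∧ ¬x2) ∧ ((¬x1 ∨ (¬x1 ∧ F)) ∧ ¬((x2 ∧ x0) ∧ ¬T))
  [9] (¬x0 ∧ ¬x2) ∧ ((¬x1 ∨ F) ∧ ¬((x2 ∧ x0) ∧ ¬T))
  [10] (¬x0 ∧ ¬x2) ∧ (¬x1 ∧ ¬((x2 ∧ x0) ∧ ¬T))
  [11] (¬x0 ∧ ¬x2) ∧ (¬x1 ∧ (¬(x2 ∧ x0) ∨ ¬¬T))
  [12] (¬x0 ∧ ¬x2) ∧ (¬x1 ∧ ((¬x2 ∨ ¬x0) ∨ ¬¬T))
  [13] (¬x0 ∧ ¬x2) ∧ (¬x1 ∧ ((¬x2 ∨ ¬x0) ∨ T))
  [14] (¬x0 ∧ ¬x2) ∧ (¬x1 ∧ T)
  [15] (¬x0 ∧ ¬x2) ∧ ¬x1

Answer: normal form = (¬x0 ∧ ¬x2) ∧ ¬x1  (in 15 steps)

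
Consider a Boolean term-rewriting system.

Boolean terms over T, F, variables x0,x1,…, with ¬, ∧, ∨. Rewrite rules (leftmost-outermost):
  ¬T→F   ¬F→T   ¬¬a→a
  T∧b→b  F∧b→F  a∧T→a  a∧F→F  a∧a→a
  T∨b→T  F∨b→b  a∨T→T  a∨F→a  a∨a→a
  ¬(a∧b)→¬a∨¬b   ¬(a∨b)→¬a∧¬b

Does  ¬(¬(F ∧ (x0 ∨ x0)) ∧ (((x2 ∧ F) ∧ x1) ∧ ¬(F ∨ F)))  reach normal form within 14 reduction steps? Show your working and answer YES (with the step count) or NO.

  start: ¬(¬(F ∧ (x0 ∨ x0)) ∧ (((x2 ∧ F) ∧ x1) ∧ ¬(F ∨ F)))
  →1  ¬¬(F ∧ (x0 ∨ x0)) ∨ ¬(((x2 ∧ F) ∧ x1) ∧ ¬(F ∨ F))
  →2  (F ∧ (x0 ∨ x0)) ∨ ¬(((x2 ∧ F) ∧ x1) ∧ ¬(F ∨ F))
  →3  F ∨ ¬(((x2 ∧ F) ∧ x1) ∧ ¬(F ∨ F))
  →4  ¬(((x2 ∧ F) ∧ x1) ∧ ¬(F ∨ F))
  →5  ¬((x2 ∧ F) ∧ x1) ∨ ¬¬(F ∨ F)
  →6  (¬(x2 ∧ F) ∨ ¬x1) ∨ ¬¬(F ∨ F)
  →7  ((¬x2 ∨ ¬F) ∨ ¬x1) ∨ ¬¬(F ∨ F)
  →8  ((¬x2 ∨ T) ∨ ¬x1) ∨ ¬¬(F ∨ F)
  →9  (T ∨ ¬x1) ∨ ¬¬(F ∨ F)
  →10  T ∨ ¬¬(F ∨ F)
  →11  T

Answer: YES — reaches normal form T in 11 ≤ 14 steps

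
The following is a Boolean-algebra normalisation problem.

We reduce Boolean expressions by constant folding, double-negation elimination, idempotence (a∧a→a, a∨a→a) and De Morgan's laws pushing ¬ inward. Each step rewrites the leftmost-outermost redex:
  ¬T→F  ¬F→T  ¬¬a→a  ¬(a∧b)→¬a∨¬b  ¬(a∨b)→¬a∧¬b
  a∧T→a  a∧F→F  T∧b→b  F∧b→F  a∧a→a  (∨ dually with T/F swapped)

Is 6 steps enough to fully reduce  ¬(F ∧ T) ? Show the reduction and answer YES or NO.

  start: ¬(F ∧ T)
  →1  ¬F ∨ ¬T
  →2  T ∨ ¬T
  →3  T

Answer: YES — reaches normal form T in 3 ≤ 6 steps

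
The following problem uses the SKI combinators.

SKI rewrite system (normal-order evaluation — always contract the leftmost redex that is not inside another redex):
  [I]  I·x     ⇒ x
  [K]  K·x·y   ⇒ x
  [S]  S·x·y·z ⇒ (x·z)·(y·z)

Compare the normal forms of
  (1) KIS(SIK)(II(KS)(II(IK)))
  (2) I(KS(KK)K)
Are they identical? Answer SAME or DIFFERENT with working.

Term A:
  start: KIS(SIK)(II(KS)(II(IK)))
  [1] I(SIK)(II(KS)(II(IK)))
  [2] SIK(II(KS)(II(IK)))
  [3] I(II(KS)(II(IK)))(K(II(KS)(II(IK))))
  [4] II(KS)(II(IK))(K(II(KS)(II(IK))))
  [5] I(KS)(II(IK))(K(II(KS)(II(IK))))
  [6] KS(II(IK))(K(II(KS)(II(IK))))
  [7] S(K(II(KS)(II(IK))))
  [8] S(K(I(KS)(II(IK))))
  [9] S(K(KS(II(IK))))
  [10] S(KS)

Term B:
  start: I(KS(KK)K)
  [1] KS(KK)K
  [2] SK

Answer: DIFFERENT — A ⇓ S(KS), B ⇓ SK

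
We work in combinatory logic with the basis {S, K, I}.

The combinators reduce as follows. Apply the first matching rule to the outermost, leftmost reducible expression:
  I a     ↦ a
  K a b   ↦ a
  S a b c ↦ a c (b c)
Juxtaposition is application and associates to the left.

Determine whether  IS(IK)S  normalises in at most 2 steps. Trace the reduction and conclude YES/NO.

Answer: YES — reaches normal form SKS in 2 ≤ 2 steps

Reduction:
  start: IS(IK)S
  [1] S(IK)S
  [2] SKS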